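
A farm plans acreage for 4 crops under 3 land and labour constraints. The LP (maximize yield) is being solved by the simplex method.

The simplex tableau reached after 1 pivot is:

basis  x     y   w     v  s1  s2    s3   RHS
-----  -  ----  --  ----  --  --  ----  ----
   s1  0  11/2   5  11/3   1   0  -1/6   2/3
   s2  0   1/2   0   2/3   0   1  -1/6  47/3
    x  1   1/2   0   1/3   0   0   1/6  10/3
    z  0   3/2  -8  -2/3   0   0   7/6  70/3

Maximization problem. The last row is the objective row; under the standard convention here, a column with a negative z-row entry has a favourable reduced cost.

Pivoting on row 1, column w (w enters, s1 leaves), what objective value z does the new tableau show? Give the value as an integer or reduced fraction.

122/5

Minimum ratio for w: (2/3)/5 = 2/15.
z changes by −(z-row coeff of w)·ratio = −(-8)·(2/15) = 16/15.
New z = 70/3 + (16/15) = 122/5.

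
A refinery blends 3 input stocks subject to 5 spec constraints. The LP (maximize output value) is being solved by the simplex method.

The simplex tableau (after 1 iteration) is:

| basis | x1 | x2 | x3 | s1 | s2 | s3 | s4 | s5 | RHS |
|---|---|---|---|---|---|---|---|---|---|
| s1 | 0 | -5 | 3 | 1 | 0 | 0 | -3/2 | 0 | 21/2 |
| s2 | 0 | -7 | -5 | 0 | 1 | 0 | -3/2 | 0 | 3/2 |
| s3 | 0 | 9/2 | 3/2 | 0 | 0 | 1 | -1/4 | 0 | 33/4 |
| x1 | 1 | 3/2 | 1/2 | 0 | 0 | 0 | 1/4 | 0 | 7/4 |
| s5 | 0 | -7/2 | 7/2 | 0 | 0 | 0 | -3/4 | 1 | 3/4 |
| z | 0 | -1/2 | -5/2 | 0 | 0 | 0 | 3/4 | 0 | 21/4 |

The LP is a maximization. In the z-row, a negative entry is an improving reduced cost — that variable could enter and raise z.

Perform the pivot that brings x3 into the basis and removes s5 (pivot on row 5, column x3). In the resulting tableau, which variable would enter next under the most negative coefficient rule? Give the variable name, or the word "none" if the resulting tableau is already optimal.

Pivot element 7/2. New z-row = old z-row − (-5/2)·(row 5/(7/2)).
Updated z-row coefficients: x1: 0, x2: -3, x3: 0, s1: 0, s2: 0, s3: 0, s4: 3/14, s5: 5/7.
The most negative is -3 in column x2, so x2 would enter next.

x2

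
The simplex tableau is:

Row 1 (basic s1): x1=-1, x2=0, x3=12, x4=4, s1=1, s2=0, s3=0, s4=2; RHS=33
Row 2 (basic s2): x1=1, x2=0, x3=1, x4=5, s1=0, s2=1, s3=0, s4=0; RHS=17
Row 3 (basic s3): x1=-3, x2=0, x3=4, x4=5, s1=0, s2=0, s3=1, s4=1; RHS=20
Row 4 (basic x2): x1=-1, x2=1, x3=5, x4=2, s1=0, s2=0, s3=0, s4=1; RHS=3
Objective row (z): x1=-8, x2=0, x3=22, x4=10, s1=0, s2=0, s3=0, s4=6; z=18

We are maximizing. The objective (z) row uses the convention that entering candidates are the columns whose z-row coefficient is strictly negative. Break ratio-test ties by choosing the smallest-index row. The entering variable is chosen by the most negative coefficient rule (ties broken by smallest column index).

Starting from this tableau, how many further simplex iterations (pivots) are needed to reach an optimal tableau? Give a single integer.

pivot: x1 in, s2 out → z = 154
No improving column remains; optimal.

1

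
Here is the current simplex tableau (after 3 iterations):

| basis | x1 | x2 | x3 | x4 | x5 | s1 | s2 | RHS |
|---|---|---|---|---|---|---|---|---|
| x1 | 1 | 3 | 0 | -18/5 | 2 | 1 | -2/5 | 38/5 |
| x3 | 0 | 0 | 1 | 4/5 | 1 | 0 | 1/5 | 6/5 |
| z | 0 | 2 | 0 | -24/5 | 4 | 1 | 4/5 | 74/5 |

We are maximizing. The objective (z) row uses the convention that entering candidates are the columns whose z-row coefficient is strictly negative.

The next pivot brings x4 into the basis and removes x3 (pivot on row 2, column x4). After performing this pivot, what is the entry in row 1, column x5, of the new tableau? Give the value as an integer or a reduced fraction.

Pivot element is row 2, column x4: 4/5.
Normalize row 2: new (row 2, x5) = 1/(4/5) = 5/4.
row 1 ← row 1 − (-18/5)·(new row 2): 2 − (-18/5)·(5/4) = 13/2.

13/2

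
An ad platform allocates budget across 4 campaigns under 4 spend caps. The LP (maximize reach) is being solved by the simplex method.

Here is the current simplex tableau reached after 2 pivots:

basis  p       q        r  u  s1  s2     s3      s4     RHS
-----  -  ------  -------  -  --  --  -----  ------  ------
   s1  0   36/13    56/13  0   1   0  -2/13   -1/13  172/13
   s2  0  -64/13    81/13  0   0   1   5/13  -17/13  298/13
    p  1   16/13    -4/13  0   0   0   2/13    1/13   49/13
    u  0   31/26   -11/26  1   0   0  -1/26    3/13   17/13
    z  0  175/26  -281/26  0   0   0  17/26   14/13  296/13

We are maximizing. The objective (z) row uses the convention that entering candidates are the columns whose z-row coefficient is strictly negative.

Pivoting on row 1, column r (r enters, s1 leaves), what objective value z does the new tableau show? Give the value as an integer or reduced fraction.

1567/28

Minimum ratio for r: (172/13)/(56/13) = 43/14.
z changes by −(z-row coeff of r)·ratio = −(-281/26)·(43/14) = 12083/364.
New z = 296/13 + (12083/364) = 1567/28.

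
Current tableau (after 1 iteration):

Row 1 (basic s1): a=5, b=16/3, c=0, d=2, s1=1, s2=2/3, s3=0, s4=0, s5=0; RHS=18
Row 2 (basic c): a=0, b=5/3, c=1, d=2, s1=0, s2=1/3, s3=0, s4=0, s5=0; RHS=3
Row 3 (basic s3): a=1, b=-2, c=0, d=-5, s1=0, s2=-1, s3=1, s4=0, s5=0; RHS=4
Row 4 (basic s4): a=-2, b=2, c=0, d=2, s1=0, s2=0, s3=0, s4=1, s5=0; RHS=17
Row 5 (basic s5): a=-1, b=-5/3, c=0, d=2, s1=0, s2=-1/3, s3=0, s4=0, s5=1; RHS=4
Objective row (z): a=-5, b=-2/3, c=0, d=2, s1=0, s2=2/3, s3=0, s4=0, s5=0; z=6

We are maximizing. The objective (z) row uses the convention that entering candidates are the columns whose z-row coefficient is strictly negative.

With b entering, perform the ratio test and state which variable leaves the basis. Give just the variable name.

Ratios: row 1 (s1): 18/(16/3) = 27/8; row 2 (c): 3/(5/3) = 9/5; row 3 (s3): entry -2 ≤ 0, skip; row 4 (s4): 17/2 = 17/2; row 5 (s5): entry -5/3 ≤ 0, skip.
Minimum ratio 9/5 is in the c row, so c leaves.

c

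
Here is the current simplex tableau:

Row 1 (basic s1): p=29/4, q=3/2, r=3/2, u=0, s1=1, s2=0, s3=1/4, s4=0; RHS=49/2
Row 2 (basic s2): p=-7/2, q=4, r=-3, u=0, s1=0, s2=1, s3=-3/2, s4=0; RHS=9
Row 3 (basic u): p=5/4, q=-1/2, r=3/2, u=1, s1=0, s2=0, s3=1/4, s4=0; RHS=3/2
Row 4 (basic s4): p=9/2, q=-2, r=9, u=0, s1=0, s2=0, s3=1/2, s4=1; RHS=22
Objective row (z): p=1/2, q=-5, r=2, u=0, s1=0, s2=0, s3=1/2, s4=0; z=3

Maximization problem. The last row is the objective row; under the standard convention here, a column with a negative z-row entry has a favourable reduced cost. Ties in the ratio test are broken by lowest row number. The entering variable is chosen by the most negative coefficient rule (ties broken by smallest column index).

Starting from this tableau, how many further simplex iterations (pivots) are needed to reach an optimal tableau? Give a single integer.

pivot: q in, s2 out → z = 57/4
pivot: p in, s1 out → z = 3262/137
pivot: s3 in, p out → z = 50
No improving column remains; optimal.

3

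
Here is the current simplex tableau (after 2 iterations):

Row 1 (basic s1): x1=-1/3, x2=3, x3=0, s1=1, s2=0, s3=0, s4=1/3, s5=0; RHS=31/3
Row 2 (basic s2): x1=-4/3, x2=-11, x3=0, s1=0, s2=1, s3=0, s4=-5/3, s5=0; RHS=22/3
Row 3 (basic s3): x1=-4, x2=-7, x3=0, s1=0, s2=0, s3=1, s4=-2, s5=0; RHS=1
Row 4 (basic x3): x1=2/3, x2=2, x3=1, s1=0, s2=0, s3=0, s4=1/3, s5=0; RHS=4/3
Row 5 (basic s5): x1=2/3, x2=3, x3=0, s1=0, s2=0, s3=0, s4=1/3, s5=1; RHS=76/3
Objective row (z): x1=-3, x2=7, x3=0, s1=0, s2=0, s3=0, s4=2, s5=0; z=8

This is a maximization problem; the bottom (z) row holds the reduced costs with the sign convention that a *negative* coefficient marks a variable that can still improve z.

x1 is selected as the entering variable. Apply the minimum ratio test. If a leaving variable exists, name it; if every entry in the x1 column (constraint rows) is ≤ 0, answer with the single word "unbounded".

Ratios: row 1 (s1): entry -1/3 ≤ 0, skip; row 2 (s2): entry -4/3 ≤ 0, skip; row 3 (s3): entry -4 ≤ 0, skip; row 4 (x3): (4/3)/(2/3) = 2; row 5 (s5): (76/3)/(2/3) = 38.
Minimum ratio is in the x3 row, so x3 leaves.

x3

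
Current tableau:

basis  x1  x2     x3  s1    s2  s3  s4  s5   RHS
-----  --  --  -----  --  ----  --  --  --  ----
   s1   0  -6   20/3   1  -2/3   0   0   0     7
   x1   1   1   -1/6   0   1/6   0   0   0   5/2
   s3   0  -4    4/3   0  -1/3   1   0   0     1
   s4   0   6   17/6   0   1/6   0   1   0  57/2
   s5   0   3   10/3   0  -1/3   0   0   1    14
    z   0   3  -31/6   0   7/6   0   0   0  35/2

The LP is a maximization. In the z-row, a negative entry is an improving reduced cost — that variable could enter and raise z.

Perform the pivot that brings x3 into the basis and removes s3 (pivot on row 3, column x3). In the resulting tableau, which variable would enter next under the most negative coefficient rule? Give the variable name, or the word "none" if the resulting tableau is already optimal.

x2

Pivot element 4/3. New z-row = old z-row − (-31/6)·(row 3/(4/3)).
Updated z-row coefficients: x1: 0, x2: -25/2, x3: 0, s1: 0, s2: -1/8, s3: 31/8, s4: 0, s5: 0.
The most negative is -25/2 in column x2, so x2 would enter next.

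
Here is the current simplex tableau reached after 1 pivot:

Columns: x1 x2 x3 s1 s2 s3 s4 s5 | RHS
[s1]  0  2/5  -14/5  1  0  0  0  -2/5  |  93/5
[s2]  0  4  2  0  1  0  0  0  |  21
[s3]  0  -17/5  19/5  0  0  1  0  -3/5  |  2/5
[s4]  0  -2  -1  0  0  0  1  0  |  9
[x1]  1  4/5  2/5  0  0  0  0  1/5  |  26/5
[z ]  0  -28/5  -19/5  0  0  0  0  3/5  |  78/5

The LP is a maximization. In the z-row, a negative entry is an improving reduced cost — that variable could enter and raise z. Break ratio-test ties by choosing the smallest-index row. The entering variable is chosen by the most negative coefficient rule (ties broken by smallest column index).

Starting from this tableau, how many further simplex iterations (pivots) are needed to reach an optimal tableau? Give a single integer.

2

pivot: x2 in, s2 out → z = 45
pivot: x3 in, s3 out → z = 1063/22
No improving column remains; optimal.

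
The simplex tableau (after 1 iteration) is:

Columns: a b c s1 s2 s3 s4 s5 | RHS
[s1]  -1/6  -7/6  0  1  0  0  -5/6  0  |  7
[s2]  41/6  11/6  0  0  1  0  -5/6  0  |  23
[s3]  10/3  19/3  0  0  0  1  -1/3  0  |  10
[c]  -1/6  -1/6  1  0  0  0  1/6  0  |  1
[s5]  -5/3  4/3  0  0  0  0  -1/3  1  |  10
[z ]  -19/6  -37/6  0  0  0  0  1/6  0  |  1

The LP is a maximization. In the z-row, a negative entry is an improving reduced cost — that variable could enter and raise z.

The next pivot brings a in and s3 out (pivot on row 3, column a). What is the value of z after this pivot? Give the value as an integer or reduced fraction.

21/2

Minimum ratio for a: 10/(10/3) = 3.
z changes by −(z-row coeff of a)·ratio = −(-19/6)·3 = 19/2.
New z = 1 + (19/2) = 21/2.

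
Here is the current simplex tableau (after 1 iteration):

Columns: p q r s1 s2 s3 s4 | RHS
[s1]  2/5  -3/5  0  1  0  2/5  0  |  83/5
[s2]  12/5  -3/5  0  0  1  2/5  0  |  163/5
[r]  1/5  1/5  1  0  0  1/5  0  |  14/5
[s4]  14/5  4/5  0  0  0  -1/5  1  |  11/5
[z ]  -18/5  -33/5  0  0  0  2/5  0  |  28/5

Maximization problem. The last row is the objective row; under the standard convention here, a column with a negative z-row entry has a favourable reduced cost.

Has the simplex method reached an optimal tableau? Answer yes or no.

no

Column p has objective-row coefficient -18/5, which is negative; an improving pivot exists, so not yet optimal.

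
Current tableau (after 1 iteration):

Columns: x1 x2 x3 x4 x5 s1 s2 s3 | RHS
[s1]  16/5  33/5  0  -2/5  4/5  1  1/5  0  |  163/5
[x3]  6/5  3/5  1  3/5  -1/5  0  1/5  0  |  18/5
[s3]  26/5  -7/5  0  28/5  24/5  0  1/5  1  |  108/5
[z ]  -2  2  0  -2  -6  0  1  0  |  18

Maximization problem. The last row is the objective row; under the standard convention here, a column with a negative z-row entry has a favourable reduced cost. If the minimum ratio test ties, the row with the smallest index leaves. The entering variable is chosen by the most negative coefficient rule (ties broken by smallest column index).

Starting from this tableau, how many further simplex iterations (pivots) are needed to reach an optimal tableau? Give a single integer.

1

pivot: x5 in, s3 out → z = 45
No improving column remains; optimal.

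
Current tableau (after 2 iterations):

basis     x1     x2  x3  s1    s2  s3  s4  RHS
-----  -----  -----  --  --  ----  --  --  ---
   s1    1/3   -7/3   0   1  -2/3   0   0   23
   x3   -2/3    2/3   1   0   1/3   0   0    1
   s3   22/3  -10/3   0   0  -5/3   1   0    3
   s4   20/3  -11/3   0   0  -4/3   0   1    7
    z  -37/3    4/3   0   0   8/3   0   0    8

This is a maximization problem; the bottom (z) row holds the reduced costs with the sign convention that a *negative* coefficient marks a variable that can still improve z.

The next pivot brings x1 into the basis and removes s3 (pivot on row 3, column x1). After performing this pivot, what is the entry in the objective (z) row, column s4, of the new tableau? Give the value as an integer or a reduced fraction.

0

Pivot element is row 3, column x1: 22/3.
Normalize row 3: new (row 3, s4) = 0/(22/3) = 0.
z-row ← z-row − (-37/3)·(new row 3): 0 − (-37/3)·0 = 0.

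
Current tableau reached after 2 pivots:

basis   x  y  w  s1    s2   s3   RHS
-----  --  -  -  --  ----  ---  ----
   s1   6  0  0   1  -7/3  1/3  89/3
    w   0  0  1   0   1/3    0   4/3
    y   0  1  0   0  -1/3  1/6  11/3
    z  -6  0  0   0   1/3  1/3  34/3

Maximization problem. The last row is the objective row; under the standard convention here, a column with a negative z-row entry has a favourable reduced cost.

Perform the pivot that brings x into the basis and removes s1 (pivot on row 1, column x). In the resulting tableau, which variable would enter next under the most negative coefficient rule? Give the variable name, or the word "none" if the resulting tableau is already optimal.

s2

Pivot element 6. New z-row = old z-row − (-6)·(row 1/6).
Updated z-row coefficients: x: 0, y: 0, w: 0, s1: 1, s2: -2, s3: 2/3.
The most negative is -2 in column s2, so s2 would enter next.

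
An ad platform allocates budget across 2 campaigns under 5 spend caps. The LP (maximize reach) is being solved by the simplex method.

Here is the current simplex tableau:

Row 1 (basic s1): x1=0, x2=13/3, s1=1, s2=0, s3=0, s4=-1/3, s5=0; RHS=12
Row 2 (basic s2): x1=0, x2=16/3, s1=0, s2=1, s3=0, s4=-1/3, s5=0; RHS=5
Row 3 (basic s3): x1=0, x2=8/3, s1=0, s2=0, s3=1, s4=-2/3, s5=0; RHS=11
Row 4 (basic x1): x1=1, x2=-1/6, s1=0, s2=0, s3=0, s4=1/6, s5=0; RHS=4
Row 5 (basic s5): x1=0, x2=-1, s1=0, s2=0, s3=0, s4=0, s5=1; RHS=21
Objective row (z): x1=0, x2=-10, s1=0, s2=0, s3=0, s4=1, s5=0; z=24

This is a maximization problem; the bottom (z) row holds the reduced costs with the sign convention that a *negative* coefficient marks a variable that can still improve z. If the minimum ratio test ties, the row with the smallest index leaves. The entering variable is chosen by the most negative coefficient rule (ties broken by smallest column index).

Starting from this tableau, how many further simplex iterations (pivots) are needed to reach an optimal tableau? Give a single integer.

pivot: x2 in, s2 out → z = 267/8
No improving column remains; optimal.

1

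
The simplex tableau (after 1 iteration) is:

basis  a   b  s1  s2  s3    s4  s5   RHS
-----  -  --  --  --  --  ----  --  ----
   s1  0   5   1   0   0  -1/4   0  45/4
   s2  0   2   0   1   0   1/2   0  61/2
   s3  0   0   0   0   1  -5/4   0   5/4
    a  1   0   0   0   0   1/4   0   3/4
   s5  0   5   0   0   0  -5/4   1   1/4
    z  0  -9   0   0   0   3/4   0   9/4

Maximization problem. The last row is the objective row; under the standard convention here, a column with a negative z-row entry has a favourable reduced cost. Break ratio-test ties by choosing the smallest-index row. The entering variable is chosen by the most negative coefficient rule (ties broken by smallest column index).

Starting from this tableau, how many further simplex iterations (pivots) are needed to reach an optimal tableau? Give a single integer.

2

pivot: b in, s5 out → z = 27/10
pivot: s4 in, a out → z = 36/5
No improving column remains; optimal.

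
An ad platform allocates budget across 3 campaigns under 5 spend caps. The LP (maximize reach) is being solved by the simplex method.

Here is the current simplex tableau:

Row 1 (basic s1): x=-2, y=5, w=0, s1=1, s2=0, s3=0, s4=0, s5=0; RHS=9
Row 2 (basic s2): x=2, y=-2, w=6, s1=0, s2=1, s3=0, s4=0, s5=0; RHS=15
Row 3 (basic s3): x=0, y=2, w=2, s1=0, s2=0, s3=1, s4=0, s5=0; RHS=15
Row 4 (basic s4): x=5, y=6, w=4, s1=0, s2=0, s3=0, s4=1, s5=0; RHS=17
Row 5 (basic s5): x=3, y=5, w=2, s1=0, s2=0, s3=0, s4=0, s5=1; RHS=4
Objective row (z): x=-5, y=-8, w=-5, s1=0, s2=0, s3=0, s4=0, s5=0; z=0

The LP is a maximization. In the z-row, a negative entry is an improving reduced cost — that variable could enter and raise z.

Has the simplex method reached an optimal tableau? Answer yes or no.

Column x has objective-row coefficient -5, which is negative; an improving pivot exists, so not yet optimal.

no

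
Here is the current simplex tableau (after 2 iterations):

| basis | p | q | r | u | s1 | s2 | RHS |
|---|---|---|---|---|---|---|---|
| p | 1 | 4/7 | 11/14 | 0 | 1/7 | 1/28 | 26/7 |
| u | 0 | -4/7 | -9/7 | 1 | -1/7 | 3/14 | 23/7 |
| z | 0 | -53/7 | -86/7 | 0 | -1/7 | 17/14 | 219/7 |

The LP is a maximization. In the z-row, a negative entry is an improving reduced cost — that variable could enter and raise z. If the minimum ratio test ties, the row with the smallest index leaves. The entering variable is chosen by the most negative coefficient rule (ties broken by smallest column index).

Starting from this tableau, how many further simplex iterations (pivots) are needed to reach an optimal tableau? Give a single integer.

1

pivot: r in, p out → z = 983/11
No improving column remains; optimal.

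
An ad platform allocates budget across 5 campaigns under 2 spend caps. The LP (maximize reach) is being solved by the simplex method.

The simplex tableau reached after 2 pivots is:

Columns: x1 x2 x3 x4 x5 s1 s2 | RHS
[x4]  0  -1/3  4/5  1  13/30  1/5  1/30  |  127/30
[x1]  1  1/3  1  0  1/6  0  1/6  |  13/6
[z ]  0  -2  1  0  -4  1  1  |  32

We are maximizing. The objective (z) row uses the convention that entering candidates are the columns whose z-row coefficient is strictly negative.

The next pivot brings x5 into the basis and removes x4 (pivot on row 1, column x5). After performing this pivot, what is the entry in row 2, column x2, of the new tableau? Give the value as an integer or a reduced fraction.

Pivot element is row 1, column x5: 13/30.
Normalize row 1: new (row 1, x2) = (-1/3)/(13/30) = -10/13.
row 2 ← row 2 − (1/6)·(new row 1): 1/3 − (1/6)·(-10/13) = 6/13.

6/13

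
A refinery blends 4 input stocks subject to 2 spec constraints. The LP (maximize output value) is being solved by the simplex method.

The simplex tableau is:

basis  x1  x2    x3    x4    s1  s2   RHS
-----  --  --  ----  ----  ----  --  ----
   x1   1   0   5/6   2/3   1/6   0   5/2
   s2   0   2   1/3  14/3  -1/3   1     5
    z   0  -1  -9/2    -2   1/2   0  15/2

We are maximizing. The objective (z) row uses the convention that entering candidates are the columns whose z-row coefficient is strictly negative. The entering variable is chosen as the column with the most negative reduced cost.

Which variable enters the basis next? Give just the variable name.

x3

Objective-row coefficients: x1: 0, x2: -1, x3: -9/2, x4: -2, s1: 1/2, s2: 0.
The most negative is -9/2 in column x3, so x3 enters.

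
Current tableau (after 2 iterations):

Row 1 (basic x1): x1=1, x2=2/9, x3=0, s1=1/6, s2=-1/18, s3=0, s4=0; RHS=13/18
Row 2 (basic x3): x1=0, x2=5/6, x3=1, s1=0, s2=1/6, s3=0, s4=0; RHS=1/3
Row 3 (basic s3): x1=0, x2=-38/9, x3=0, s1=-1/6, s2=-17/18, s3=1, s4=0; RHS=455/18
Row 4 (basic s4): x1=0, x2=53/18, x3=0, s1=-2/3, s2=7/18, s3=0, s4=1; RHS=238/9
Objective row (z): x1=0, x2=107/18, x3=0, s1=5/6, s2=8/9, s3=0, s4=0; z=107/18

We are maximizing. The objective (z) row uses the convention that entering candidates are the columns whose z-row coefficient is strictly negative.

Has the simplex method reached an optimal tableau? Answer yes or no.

No objective-row coefficient is strictly negative, so no entering variable exists; the tableau is optimal.

yes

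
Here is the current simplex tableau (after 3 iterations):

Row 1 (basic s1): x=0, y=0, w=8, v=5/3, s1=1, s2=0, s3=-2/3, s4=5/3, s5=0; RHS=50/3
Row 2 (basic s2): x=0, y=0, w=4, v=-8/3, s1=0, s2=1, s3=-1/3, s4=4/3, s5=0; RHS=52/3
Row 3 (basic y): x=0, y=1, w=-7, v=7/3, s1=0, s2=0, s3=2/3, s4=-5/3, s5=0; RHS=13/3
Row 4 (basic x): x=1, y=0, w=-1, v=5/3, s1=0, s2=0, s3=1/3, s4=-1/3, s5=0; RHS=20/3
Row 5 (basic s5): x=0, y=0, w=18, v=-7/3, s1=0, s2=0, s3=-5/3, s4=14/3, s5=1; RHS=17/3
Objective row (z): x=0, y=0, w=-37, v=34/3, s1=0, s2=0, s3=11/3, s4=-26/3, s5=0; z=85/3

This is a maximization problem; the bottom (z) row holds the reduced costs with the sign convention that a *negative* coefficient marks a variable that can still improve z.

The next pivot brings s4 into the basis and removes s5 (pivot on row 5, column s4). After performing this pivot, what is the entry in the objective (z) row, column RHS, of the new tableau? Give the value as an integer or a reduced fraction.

Pivot element is row 5, column s4: 14/3.
Normalize row 5: new (row 5, RHS) = (17/3)/(14/3) = 17/14.
z-row ← z-row − (-26/3)·(new row 5): 85/3 − (-26/3)·(17/14) = 272/7.

272/7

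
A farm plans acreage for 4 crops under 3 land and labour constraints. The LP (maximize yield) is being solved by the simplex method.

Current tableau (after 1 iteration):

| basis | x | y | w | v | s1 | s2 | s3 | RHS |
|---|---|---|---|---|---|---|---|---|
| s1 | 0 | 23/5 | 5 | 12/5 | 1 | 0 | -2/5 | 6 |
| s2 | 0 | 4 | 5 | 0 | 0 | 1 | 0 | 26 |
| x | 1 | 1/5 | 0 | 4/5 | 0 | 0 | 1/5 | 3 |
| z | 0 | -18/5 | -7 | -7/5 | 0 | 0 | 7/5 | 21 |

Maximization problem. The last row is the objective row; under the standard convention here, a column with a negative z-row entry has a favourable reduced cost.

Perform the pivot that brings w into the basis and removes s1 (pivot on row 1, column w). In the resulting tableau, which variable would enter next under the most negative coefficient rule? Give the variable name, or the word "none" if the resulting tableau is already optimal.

Pivot element 5. New z-row = old z-row − (-7)·(row 1/5).
Updated z-row coefficients: x: 0, y: 71/25, w: 0, v: 49/25, s1: 7/5, s2: 0, s3: 21/25.
No coefficient is strictly negative; the tableau after this pivot is optimal.

none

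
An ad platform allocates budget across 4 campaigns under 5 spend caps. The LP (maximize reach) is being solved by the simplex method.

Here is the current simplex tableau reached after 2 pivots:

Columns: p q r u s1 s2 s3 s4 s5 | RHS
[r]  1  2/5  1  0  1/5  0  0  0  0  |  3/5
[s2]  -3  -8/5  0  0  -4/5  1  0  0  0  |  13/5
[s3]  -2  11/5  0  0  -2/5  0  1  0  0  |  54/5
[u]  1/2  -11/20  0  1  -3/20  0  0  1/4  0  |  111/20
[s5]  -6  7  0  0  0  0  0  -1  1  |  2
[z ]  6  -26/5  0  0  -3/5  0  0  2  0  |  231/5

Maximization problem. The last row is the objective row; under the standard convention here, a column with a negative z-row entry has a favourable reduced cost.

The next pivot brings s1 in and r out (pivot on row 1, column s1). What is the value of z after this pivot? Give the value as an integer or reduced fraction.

Minimum ratio for s1: (3/5)/(1/5) = 3.
z changes by −(z-row coeff of s1)·ratio = −(-3/5)·3 = 9/5.
New z = 231/5 + (9/5) = 48.

48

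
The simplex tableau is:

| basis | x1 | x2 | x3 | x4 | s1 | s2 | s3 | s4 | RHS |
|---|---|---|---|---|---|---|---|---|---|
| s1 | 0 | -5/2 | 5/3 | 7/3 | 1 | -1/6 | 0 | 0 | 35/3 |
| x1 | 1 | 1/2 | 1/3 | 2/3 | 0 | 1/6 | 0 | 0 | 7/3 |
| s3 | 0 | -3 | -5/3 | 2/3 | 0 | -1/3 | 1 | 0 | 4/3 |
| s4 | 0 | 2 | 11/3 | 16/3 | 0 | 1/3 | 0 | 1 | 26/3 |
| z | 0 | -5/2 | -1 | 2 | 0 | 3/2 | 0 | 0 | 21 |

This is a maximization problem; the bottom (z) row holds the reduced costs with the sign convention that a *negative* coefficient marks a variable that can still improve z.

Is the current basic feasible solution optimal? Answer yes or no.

Column x2 has objective-row coefficient -5/2, which is negative; an improving pivot exists, so not yet optimal.

no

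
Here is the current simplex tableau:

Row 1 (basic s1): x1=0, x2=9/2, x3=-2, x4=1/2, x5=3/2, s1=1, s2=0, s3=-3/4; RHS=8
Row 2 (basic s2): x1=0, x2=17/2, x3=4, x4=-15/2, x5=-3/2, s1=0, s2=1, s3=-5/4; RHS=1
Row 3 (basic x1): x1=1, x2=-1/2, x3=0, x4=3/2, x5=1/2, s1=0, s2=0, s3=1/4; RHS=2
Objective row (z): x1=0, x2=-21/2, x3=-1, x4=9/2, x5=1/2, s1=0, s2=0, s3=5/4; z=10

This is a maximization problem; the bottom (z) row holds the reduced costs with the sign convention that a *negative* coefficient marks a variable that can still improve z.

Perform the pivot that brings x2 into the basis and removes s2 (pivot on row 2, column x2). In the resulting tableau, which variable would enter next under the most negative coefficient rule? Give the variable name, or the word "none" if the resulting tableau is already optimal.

x4

Pivot element 17/2. New z-row = old z-row − (-21/2)·(row 2/(17/2)).
Updated z-row coefficients: x1: 0, x2: 0, x3: 67/17, x4: -81/17, x5: -23/17, s1: 0, s2: 21/17, s3: -5/17.
The most negative is -81/17 in column x4, so x4 would enter next.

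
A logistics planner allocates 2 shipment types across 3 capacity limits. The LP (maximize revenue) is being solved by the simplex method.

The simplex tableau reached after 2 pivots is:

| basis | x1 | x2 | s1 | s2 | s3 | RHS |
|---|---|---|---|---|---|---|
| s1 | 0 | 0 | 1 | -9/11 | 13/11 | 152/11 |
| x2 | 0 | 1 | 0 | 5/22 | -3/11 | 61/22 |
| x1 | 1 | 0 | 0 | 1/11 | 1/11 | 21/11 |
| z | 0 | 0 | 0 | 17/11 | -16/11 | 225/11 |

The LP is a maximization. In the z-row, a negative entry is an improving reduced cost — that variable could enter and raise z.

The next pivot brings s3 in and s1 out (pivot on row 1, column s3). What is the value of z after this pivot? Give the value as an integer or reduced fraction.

Minimum ratio for s3: (152/11)/(13/11) = 152/13.
z changes by −(z-row coeff of s3)·ratio = −(-16/11)·(152/13) = 2432/143.
New z = 225/11 + (2432/143) = 487/13.

487/13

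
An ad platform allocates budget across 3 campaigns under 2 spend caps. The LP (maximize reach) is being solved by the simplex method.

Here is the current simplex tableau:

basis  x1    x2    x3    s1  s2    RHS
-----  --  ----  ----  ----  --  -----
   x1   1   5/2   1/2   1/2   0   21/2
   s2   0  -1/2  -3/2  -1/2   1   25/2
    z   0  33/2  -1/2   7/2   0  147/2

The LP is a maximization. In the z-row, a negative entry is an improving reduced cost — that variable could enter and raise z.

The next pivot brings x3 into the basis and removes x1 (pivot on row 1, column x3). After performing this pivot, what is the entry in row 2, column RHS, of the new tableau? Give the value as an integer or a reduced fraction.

44

Pivot element is row 1, column x3: 1/2.
Normalize row 1: new (row 1, RHS) = (21/2)/(1/2) = 21.
row 2 ← row 2 − (-3/2)·(new row 1): 25/2 − (-3/2)·21 = 44.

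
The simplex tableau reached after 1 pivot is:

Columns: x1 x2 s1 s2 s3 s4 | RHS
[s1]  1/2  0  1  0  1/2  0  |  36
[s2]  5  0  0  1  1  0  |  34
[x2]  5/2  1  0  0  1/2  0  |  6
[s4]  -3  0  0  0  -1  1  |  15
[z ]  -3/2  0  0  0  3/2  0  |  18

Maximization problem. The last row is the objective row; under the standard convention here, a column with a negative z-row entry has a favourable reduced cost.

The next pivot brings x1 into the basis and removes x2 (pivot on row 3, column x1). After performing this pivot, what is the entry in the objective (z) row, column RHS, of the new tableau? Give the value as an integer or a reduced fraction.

108/5

Pivot element is row 3, column x1: 5/2.
Normalize row 3: new (row 3, RHS) = 6/(5/2) = 12/5.
z-row ← z-row − (-3/2)·(new row 3): 18 − (-3/2)·(12/5) = 108/5.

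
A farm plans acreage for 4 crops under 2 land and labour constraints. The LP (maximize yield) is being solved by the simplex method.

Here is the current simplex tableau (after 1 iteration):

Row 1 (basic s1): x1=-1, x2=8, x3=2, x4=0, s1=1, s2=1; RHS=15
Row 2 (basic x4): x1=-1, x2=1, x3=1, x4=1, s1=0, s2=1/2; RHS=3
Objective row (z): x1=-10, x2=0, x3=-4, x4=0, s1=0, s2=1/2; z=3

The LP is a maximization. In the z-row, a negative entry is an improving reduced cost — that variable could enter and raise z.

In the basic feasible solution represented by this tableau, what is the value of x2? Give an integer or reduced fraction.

x2 is nonbasic (not in the basis column), so its value in the current BFS is 0.

0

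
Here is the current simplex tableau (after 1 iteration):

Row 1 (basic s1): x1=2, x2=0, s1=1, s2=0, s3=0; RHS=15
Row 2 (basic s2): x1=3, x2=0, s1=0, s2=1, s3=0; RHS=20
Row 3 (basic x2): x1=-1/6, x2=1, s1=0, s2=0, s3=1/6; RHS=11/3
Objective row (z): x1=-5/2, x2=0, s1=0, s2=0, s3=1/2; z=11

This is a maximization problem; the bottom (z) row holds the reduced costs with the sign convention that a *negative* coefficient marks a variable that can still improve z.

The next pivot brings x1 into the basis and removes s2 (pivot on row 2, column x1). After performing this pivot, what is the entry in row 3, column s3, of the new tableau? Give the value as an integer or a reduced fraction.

1/6

Pivot element is row 2, column x1: 3.
Normalize row 2: new (row 2, s3) = 0/3 = 0.
row 3 ← row 3 − (-1/6)·(new row 2): 1/6 − (-1/6)·0 = 1/6.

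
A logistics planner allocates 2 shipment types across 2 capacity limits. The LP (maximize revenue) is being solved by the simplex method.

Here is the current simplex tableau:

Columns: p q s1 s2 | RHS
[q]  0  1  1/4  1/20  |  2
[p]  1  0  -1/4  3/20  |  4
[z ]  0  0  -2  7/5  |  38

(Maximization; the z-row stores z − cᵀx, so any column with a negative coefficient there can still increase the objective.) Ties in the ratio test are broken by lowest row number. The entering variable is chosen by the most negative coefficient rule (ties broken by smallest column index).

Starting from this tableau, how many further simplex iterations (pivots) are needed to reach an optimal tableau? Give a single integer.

1

pivot: s1 in, q out → z = 54
No improving column remains; optimal.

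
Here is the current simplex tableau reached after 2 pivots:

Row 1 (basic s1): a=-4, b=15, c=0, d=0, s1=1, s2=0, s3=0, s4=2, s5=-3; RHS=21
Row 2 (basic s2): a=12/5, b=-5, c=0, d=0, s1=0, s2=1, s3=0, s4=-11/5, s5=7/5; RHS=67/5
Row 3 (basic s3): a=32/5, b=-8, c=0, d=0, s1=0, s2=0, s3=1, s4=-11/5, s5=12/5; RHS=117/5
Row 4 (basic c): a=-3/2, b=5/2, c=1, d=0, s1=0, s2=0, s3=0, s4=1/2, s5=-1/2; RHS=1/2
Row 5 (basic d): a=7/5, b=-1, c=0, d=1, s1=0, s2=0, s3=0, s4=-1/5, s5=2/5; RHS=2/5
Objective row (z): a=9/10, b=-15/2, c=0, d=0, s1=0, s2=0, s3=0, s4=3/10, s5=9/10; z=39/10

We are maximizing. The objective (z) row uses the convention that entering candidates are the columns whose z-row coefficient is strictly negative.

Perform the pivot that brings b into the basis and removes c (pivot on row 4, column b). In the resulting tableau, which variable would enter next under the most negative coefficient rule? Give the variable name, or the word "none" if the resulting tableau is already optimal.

Pivot element 5/2. New z-row = old z-row − (-15/2)·(row 4/(5/2)).
Updated z-row coefficients: a: -18/5, b: 0, c: 3, d: 0, s1: 0, s2: 0, s3: 0, s4: 9/5, s5: -3/5.
The most negative is -18/5 in column a, so a would enter next.

a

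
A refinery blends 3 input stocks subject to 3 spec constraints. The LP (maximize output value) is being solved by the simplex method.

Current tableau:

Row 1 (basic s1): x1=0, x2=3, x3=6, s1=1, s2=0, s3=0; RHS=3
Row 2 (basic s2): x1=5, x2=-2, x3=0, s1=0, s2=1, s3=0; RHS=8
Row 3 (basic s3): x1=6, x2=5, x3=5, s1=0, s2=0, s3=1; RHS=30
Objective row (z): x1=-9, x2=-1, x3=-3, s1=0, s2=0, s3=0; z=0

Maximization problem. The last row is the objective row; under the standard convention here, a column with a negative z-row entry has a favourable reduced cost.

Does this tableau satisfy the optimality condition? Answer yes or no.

Column x1 has objective-row coefficient -9, which is negative; an improving pivot exists, so not yet optimal.

no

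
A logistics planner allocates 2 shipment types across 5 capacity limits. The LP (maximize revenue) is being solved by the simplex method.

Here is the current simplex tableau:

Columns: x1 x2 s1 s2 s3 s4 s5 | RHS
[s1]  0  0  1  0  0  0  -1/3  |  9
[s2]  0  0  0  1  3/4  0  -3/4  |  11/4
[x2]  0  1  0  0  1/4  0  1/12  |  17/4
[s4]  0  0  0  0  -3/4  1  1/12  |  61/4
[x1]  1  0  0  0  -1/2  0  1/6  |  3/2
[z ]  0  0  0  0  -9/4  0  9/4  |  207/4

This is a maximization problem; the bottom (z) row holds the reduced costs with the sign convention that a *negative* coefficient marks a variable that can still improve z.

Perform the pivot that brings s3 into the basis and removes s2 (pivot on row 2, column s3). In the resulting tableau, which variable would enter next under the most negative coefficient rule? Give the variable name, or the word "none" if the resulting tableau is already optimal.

none

Pivot element 3/4. New z-row = old z-row − (-9/4)·(row 2/(3/4)).
Updated z-row coefficients: x1: 0, x2: 0, s1: 0, s2: 3, s3: 0, s4: 0, s5: 0.
No coefficient is strictly negative; the tableau after this pivot is optimal.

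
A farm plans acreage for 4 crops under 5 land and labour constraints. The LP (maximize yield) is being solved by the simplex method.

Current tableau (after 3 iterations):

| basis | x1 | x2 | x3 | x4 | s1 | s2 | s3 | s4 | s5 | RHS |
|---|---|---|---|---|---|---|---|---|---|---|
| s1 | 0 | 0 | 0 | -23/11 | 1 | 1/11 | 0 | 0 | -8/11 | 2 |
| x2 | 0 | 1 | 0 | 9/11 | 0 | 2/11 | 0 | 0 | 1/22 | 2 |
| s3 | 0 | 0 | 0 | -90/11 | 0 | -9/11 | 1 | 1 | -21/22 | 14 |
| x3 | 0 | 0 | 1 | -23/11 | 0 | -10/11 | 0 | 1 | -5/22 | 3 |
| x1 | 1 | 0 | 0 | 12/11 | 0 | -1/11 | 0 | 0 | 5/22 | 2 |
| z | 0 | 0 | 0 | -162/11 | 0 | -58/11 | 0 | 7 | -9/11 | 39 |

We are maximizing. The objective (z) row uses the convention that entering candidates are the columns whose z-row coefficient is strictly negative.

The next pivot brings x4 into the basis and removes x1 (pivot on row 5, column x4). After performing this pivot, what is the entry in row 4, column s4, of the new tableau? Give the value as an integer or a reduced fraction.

Pivot element is row 5, column x4: 12/11.
Normalize row 5: new (row 5, s4) = 0/(12/11) = 0.
row 4 ← row 4 − (-23/11)·(new row 5): 1 − (-23/11)·0 = 1.

1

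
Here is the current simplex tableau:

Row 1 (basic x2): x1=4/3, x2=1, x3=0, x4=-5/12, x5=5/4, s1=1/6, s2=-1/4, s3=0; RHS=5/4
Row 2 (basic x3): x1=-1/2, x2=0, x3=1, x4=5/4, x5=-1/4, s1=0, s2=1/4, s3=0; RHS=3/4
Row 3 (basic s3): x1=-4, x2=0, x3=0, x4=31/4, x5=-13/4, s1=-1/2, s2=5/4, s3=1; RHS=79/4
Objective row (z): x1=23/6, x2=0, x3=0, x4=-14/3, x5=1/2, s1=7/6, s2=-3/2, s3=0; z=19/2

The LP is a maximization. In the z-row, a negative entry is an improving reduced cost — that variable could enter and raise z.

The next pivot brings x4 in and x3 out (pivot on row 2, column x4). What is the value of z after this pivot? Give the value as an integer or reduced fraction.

123/10

Minimum ratio for x4: (3/4)/(5/4) = 3/5.
z changes by −(z-row coeff of x4)·ratio = −(-14/3)·(3/5) = 14/5.
New z = 19/2 + (14/5) = 123/10.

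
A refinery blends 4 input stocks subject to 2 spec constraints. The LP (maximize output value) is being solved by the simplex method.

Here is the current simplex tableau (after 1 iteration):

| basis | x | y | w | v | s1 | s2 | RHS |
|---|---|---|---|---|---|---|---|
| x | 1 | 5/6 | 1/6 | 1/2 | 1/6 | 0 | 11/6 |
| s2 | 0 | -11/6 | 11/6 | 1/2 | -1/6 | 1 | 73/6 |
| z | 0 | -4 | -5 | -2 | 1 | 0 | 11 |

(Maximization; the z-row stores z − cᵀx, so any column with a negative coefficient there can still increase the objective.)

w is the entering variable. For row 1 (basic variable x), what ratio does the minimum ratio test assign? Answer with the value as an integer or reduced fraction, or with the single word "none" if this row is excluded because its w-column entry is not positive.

11

Ratio = RHS / (w entry) = (11/6) / (1/6) = 11.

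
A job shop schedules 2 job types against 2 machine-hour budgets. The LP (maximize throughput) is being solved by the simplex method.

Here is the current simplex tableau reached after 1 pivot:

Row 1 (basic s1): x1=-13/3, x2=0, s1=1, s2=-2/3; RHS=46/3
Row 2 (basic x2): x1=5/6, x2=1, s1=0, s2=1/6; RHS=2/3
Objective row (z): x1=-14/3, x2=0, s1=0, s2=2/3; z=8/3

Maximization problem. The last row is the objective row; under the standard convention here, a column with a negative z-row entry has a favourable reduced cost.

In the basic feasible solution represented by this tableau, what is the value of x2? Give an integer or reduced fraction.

x2 is basic (row 2); its value is the RHS of that row: 2/3.

2/3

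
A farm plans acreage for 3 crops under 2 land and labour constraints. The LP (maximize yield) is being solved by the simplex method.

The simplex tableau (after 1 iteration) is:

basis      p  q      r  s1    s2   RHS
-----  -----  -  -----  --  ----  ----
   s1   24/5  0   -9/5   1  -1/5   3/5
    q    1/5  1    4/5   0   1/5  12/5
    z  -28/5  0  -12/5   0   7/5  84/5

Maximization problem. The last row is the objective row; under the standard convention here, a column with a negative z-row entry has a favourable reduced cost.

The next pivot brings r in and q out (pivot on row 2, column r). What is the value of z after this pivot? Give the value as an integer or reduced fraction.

24

Minimum ratio for r: (12/5)/(4/5) = 3.
z changes by −(z-row coeff of r)·ratio = −(-12/5)·3 = 36/5.
New z = 84/5 + (36/5) = 24.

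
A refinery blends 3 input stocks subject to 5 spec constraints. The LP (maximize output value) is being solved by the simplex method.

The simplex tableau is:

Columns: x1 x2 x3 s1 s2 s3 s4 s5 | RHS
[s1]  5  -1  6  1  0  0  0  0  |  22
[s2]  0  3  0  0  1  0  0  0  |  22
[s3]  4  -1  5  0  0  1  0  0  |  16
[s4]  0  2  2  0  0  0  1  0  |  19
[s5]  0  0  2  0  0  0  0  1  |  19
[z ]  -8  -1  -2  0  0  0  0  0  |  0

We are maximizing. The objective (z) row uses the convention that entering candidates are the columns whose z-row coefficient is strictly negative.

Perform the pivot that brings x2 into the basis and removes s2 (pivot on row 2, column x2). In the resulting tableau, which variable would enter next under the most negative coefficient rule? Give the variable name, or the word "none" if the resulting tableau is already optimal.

Pivot element 3. New z-row = old z-row − (-1)·(row 2/3).
Updated z-row coefficients: x1: -8, x2: 0, x3: -2, s1: 0, s2: 1/3, s3: 0, s4: 0, s5: 0.
The most negative is -8 in column x1, so x1 would enter next.

x1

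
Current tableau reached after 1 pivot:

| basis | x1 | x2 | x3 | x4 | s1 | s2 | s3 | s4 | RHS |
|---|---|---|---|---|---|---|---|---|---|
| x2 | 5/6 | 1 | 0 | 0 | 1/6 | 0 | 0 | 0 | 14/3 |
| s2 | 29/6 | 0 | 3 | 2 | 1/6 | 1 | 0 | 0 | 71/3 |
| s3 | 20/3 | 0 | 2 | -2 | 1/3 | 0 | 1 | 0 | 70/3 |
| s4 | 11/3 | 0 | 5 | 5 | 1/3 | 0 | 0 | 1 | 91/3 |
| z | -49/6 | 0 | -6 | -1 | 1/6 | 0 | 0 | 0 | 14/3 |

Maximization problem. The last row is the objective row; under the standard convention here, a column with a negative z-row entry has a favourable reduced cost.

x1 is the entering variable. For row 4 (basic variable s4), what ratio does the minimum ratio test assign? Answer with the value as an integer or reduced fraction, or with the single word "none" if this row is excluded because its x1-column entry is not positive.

Ratio = RHS / (x1 entry) = (91/3) / (11/3) = 91/11.

91/11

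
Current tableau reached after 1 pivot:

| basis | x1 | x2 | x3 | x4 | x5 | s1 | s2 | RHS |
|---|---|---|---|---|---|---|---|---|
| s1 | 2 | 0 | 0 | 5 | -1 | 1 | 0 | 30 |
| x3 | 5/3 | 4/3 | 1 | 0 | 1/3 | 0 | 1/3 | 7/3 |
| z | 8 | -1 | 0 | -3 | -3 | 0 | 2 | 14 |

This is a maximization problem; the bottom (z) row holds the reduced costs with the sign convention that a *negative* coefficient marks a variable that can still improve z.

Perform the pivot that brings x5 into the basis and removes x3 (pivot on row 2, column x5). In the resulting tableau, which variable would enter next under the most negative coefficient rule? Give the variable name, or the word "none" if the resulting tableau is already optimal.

x4

Pivot element 1/3. New z-row = old z-row − (-3)·(row 2/(1/3)).
Updated z-row coefficients: x1: 23, x2: 11, x3: 9, x4: -3, x5: 0, s1: 0, s2: 5.
The most negative is -3 in column x4, so x4 would enter next.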